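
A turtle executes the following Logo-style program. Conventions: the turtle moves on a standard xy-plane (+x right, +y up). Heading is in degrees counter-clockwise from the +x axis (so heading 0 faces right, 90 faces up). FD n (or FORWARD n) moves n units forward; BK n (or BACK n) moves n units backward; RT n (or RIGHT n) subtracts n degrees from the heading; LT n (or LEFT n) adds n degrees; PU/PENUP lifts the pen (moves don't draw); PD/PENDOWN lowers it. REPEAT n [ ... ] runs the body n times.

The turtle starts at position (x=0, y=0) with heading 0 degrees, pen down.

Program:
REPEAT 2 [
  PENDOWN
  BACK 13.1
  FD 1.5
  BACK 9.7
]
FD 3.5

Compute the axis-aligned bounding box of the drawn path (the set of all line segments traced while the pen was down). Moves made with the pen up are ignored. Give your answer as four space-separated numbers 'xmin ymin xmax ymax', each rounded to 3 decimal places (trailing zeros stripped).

Executing turtle program step by step:
Start: pos=(0,0), heading=0, pen down
REPEAT 2 [
  -- iteration 1/2 --
  PD: pen down
  BK 13.1: (0,0) -> (-13.1,0) [heading=0, draw]
  FD 1.5: (-13.1,0) -> (-11.6,0) [heading=0, draw]
  BK 9.7: (-11.6,0) -> (-21.3,0) [heading=0, draw]
  -- iteration 2/2 --
  PD: pen down
  BK 13.1: (-21.3,0) -> (-34.4,0) [heading=0, draw]
  FD 1.5: (-34.4,0) -> (-32.9,0) [heading=0, draw]
  BK 9.7: (-32.9,0) -> (-42.6,0) [heading=0, draw]
]
FD 3.5: (-42.6,0) -> (-39.1,0) [heading=0, draw]
Final: pos=(-39.1,0), heading=0, 7 segment(s) drawn

Segment endpoints: x in {-42.6, -39.1, -34.4, -32.9, -21.3, -13.1, -11.6, 0}, y in {0}
xmin=-42.6, ymin=0, xmax=0, ymax=0

Answer: -42.6 0 0 0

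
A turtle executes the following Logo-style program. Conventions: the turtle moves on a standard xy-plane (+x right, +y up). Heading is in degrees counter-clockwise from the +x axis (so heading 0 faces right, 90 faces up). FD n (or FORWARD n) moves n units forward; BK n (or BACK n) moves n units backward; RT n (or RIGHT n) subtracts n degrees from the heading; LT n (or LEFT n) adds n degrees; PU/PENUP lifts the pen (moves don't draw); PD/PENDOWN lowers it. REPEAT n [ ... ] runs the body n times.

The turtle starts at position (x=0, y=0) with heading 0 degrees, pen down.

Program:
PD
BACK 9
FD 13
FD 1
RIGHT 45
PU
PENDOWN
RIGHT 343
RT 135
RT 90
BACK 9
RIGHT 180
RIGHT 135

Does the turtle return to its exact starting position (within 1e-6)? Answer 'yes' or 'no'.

Answer: no

Derivation:
Executing turtle program step by step:
Start: pos=(0,0), heading=0, pen down
PD: pen down
BK 9: (0,0) -> (-9,0) [heading=0, draw]
FD 13: (-9,0) -> (4,0) [heading=0, draw]
FD 1: (4,0) -> (5,0) [heading=0, draw]
RT 45: heading 0 -> 315
PU: pen up
PD: pen down
RT 343: heading 315 -> 332
RT 135: heading 332 -> 197
RT 90: heading 197 -> 107
BK 9: (5,0) -> (7.631,-8.607) [heading=107, draw]
RT 180: heading 107 -> 287
RT 135: heading 287 -> 152
Final: pos=(7.631,-8.607), heading=152, 4 segment(s) drawn

Start position: (0, 0)
Final position: (7.631, -8.607)
Distance = 11.503; >= 1e-6 -> NOT closed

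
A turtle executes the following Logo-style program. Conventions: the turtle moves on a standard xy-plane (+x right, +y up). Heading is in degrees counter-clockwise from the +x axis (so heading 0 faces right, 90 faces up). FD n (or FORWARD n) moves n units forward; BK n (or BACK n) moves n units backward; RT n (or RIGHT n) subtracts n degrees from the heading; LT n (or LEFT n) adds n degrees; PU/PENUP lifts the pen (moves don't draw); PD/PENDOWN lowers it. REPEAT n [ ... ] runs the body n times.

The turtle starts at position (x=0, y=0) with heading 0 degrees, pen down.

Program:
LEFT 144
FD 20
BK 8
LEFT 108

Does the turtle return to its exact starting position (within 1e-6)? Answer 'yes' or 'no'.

Executing turtle program step by step:
Start: pos=(0,0), heading=0, pen down
LT 144: heading 0 -> 144
FD 20: (0,0) -> (-16.18,11.756) [heading=144, draw]
BK 8: (-16.18,11.756) -> (-9.708,7.053) [heading=144, draw]
LT 108: heading 144 -> 252
Final: pos=(-9.708,7.053), heading=252, 2 segment(s) drawn

Start position: (0, 0)
Final position: (-9.708, 7.053)
Distance = 12; >= 1e-6 -> NOT closed

Answer: no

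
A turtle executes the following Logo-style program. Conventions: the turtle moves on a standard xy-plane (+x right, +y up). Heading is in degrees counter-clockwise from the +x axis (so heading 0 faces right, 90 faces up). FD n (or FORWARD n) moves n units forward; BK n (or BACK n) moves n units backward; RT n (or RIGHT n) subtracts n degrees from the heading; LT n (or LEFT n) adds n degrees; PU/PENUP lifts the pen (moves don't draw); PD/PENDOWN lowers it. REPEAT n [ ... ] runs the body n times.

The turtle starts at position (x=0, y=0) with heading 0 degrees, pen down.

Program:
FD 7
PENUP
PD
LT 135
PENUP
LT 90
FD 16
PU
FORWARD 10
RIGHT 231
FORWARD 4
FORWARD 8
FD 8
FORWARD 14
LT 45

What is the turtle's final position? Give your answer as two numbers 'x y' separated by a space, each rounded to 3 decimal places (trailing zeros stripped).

Executing turtle program step by step:
Start: pos=(0,0), heading=0, pen down
FD 7: (0,0) -> (7,0) [heading=0, draw]
PU: pen up
PD: pen down
LT 135: heading 0 -> 135
PU: pen up
LT 90: heading 135 -> 225
FD 16: (7,0) -> (-4.314,-11.314) [heading=225, move]
PU: pen up
FD 10: (-4.314,-11.314) -> (-11.385,-18.385) [heading=225, move]
RT 231: heading 225 -> 354
FD 4: (-11.385,-18.385) -> (-7.407,-18.803) [heading=354, move]
FD 8: (-7.407,-18.803) -> (0.549,-19.639) [heading=354, move]
FD 8: (0.549,-19.639) -> (8.506,-20.475) [heading=354, move]
FD 14: (8.506,-20.475) -> (22.429,-21.939) [heading=354, move]
LT 45: heading 354 -> 39
Final: pos=(22.429,-21.939), heading=39, 1 segment(s) drawn

Answer: 22.429 -21.939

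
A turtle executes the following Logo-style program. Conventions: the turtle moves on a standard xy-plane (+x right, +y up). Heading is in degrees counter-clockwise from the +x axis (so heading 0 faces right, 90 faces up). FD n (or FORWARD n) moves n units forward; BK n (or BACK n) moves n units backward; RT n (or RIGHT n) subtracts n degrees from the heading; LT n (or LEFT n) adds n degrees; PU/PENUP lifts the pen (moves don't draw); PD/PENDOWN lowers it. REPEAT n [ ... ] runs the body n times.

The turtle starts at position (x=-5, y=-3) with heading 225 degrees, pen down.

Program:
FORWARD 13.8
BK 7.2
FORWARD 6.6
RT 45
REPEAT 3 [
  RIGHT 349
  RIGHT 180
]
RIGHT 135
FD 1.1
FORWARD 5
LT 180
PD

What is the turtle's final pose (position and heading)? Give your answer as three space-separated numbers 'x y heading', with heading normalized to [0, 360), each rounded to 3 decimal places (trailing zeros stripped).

Executing turtle program step by step:
Start: pos=(-5,-3), heading=225, pen down
FD 13.8: (-5,-3) -> (-14.758,-12.758) [heading=225, draw]
BK 7.2: (-14.758,-12.758) -> (-9.667,-7.667) [heading=225, draw]
FD 6.6: (-9.667,-7.667) -> (-14.334,-12.334) [heading=225, draw]
RT 45: heading 225 -> 180
REPEAT 3 [
  -- iteration 1/3 --
  RT 349: heading 180 -> 191
  RT 180: heading 191 -> 11
  -- iteration 2/3 --
  RT 349: heading 11 -> 22
  RT 180: heading 22 -> 202
  -- iteration 3/3 --
  RT 349: heading 202 -> 213
  RT 180: heading 213 -> 33
]
RT 135: heading 33 -> 258
FD 1.1: (-14.334,-12.334) -> (-14.563,-13.41) [heading=258, draw]
FD 5: (-14.563,-13.41) -> (-15.602,-18.301) [heading=258, draw]
LT 180: heading 258 -> 78
PD: pen down
Final: pos=(-15.602,-18.301), heading=78, 5 segment(s) drawn

Answer: -15.602 -18.301 78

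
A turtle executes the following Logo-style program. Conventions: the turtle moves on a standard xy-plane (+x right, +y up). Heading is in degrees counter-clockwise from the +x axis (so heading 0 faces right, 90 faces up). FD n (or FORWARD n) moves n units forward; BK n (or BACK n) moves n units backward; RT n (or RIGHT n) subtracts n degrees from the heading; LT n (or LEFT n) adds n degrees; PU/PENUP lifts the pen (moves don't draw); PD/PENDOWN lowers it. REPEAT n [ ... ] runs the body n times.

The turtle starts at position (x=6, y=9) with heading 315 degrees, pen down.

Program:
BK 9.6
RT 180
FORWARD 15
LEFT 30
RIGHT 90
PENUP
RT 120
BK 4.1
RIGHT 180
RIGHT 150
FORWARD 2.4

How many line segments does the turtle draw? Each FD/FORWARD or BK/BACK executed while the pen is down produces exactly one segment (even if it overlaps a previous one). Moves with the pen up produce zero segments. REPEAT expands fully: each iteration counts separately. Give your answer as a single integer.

Executing turtle program step by step:
Start: pos=(6,9), heading=315, pen down
BK 9.6: (6,9) -> (-0.788,15.788) [heading=315, draw]
RT 180: heading 315 -> 135
FD 15: (-0.788,15.788) -> (-11.395,26.395) [heading=135, draw]
LT 30: heading 135 -> 165
RT 90: heading 165 -> 75
PU: pen up
RT 120: heading 75 -> 315
BK 4.1: (-11.395,26.395) -> (-14.294,29.294) [heading=315, move]
RT 180: heading 315 -> 135
RT 150: heading 135 -> 345
FD 2.4: (-14.294,29.294) -> (-11.976,28.673) [heading=345, move]
Final: pos=(-11.976,28.673), heading=345, 2 segment(s) drawn
Segments drawn: 2

Answer: 2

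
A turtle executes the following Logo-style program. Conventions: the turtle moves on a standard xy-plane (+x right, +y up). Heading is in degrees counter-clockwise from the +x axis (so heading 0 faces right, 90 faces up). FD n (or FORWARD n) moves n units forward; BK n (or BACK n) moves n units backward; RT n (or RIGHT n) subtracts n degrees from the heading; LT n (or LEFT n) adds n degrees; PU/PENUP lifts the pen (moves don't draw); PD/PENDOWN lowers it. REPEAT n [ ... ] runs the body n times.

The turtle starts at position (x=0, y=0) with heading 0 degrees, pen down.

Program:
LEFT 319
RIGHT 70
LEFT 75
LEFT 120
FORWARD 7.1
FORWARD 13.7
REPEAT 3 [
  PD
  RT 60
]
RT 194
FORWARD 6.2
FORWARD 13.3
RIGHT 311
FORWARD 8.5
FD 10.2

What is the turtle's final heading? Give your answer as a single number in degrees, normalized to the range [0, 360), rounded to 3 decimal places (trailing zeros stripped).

Executing turtle program step by step:
Start: pos=(0,0), heading=0, pen down
LT 319: heading 0 -> 319
RT 70: heading 319 -> 249
LT 75: heading 249 -> 324
LT 120: heading 324 -> 84
FD 7.1: (0,0) -> (0.742,7.061) [heading=84, draw]
FD 13.7: (0.742,7.061) -> (2.174,20.686) [heading=84, draw]
REPEAT 3 [
  -- iteration 1/3 --
  PD: pen down
  RT 60: heading 84 -> 24
  -- iteration 2/3 --
  PD: pen down
  RT 60: heading 24 -> 324
  -- iteration 3/3 --
  PD: pen down
  RT 60: heading 324 -> 264
]
RT 194: heading 264 -> 70
FD 6.2: (2.174,20.686) -> (4.295,26.512) [heading=70, draw]
FD 13.3: (4.295,26.512) -> (8.844,39.01) [heading=70, draw]
RT 311: heading 70 -> 119
FD 8.5: (8.844,39.01) -> (4.723,46.444) [heading=119, draw]
FD 10.2: (4.723,46.444) -> (-0.222,55.365) [heading=119, draw]
Final: pos=(-0.222,55.365), heading=119, 6 segment(s) drawn

Answer: 119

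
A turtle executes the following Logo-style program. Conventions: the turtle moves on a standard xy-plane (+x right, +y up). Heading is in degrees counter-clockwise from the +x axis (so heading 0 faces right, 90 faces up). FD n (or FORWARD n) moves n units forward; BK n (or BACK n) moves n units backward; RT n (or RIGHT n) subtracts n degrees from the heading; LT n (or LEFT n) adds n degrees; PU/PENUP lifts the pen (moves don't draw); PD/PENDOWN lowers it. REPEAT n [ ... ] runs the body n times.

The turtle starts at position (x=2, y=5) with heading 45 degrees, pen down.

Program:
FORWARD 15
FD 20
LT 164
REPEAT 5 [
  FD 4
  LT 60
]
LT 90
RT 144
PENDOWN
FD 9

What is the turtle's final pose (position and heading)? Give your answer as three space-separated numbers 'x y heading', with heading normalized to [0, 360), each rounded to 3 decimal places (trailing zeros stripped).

Executing turtle program step by step:
Start: pos=(2,5), heading=45, pen down
FD 15: (2,5) -> (12.607,15.607) [heading=45, draw]
FD 20: (12.607,15.607) -> (26.749,29.749) [heading=45, draw]
LT 164: heading 45 -> 209
REPEAT 5 [
  -- iteration 1/5 --
  FD 4: (26.749,29.749) -> (23.25,27.809) [heading=209, draw]
  LT 60: heading 209 -> 269
  -- iteration 2/5 --
  FD 4: (23.25,27.809) -> (23.18,23.81) [heading=269, draw]
  LT 60: heading 269 -> 329
  -- iteration 3/5 --
  FD 4: (23.18,23.81) -> (26.609,21.75) [heading=329, draw]
  LT 60: heading 329 -> 29
  -- iteration 4/5 --
  FD 4: (26.609,21.75) -> (30.108,23.689) [heading=29, draw]
  LT 60: heading 29 -> 89
  -- iteration 5/5 --
  FD 4: (30.108,23.689) -> (30.177,27.689) [heading=89, draw]
  LT 60: heading 89 -> 149
]
LT 90: heading 149 -> 239
RT 144: heading 239 -> 95
PD: pen down
FD 9: (30.177,27.689) -> (29.393,36.654) [heading=95, draw]
Final: pos=(29.393,36.654), heading=95, 8 segment(s) drawn

Answer: 29.393 36.654 95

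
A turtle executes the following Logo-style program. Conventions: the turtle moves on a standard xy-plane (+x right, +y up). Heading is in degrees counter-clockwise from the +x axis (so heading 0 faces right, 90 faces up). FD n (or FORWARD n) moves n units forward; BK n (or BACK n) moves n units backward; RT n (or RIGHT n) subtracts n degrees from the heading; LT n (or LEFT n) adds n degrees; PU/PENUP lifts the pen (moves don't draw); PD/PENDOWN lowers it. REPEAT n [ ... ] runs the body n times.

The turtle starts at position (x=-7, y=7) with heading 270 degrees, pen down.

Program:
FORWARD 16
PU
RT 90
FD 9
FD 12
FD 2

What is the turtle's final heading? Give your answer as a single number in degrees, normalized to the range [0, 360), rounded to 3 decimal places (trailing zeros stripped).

Executing turtle program step by step:
Start: pos=(-7,7), heading=270, pen down
FD 16: (-7,7) -> (-7,-9) [heading=270, draw]
PU: pen up
RT 90: heading 270 -> 180
FD 9: (-7,-9) -> (-16,-9) [heading=180, move]
FD 12: (-16,-9) -> (-28,-9) [heading=180, move]
FD 2: (-28,-9) -> (-30,-9) [heading=180, move]
Final: pos=(-30,-9), heading=180, 1 segment(s) drawn

Answer: 180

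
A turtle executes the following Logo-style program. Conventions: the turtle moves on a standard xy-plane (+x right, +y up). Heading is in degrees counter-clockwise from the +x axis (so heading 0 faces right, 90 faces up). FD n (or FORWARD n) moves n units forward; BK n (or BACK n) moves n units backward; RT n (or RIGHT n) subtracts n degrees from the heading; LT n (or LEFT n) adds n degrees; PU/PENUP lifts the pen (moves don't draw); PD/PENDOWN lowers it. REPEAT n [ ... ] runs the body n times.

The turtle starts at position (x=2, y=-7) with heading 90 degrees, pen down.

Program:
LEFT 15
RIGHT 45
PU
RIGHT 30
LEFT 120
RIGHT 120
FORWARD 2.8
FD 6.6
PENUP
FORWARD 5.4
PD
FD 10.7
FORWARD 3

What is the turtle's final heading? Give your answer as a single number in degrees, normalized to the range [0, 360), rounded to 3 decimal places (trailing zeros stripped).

Answer: 30

Derivation:
Executing turtle program step by step:
Start: pos=(2,-7), heading=90, pen down
LT 15: heading 90 -> 105
RT 45: heading 105 -> 60
PU: pen up
RT 30: heading 60 -> 30
LT 120: heading 30 -> 150
RT 120: heading 150 -> 30
FD 2.8: (2,-7) -> (4.425,-5.6) [heading=30, move]
FD 6.6: (4.425,-5.6) -> (10.141,-2.3) [heading=30, move]
PU: pen up
FD 5.4: (10.141,-2.3) -> (14.817,0.4) [heading=30, move]
PD: pen down
FD 10.7: (14.817,0.4) -> (24.084,5.75) [heading=30, draw]
FD 3: (24.084,5.75) -> (26.682,7.25) [heading=30, draw]
Final: pos=(26.682,7.25), heading=30, 2 segment(s) drawn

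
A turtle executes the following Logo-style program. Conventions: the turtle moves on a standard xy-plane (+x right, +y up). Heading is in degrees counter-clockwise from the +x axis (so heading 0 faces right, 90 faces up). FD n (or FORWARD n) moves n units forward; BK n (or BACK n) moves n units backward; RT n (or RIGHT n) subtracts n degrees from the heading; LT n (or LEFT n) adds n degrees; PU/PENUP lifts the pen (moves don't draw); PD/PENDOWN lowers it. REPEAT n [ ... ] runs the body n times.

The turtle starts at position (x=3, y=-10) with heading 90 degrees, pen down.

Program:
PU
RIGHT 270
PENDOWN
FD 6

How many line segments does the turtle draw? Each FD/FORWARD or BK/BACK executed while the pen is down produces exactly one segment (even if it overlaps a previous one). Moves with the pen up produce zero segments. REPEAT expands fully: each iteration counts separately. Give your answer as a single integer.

Answer: 1

Derivation:
Executing turtle program step by step:
Start: pos=(3,-10), heading=90, pen down
PU: pen up
RT 270: heading 90 -> 180
PD: pen down
FD 6: (3,-10) -> (-3,-10) [heading=180, draw]
Final: pos=(-3,-10), heading=180, 1 segment(s) drawn
Segments drawn: 1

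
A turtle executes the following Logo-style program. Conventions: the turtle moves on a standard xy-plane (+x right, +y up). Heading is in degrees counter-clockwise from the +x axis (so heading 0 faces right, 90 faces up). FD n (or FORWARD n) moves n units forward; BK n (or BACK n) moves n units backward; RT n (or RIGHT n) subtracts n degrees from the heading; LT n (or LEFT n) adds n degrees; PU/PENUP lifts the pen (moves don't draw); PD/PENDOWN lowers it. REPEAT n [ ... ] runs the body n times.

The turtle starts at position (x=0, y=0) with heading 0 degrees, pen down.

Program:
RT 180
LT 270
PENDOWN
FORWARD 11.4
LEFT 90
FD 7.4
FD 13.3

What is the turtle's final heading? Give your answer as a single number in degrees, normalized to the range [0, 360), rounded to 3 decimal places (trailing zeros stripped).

Answer: 180

Derivation:
Executing turtle program step by step:
Start: pos=(0,0), heading=0, pen down
RT 180: heading 0 -> 180
LT 270: heading 180 -> 90
PD: pen down
FD 11.4: (0,0) -> (0,11.4) [heading=90, draw]
LT 90: heading 90 -> 180
FD 7.4: (0,11.4) -> (-7.4,11.4) [heading=180, draw]
FD 13.3: (-7.4,11.4) -> (-20.7,11.4) [heading=180, draw]
Final: pos=(-20.7,11.4), heading=180, 3 segment(s) drawn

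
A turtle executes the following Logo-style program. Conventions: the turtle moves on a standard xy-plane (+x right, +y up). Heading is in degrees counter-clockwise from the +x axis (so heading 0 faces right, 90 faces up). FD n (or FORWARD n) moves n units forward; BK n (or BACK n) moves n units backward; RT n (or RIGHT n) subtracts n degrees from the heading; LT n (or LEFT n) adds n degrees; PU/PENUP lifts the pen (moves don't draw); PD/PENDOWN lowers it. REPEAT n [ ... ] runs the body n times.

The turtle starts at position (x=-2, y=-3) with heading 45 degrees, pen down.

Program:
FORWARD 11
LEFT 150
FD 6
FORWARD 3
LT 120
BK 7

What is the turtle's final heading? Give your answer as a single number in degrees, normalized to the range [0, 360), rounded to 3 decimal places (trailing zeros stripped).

Answer: 315

Derivation:
Executing turtle program step by step:
Start: pos=(-2,-3), heading=45, pen down
FD 11: (-2,-3) -> (5.778,4.778) [heading=45, draw]
LT 150: heading 45 -> 195
FD 6: (5.778,4.778) -> (-0.017,3.225) [heading=195, draw]
FD 3: (-0.017,3.225) -> (-2.915,2.449) [heading=195, draw]
LT 120: heading 195 -> 315
BK 7: (-2.915,2.449) -> (-7.865,7.399) [heading=315, draw]
Final: pos=(-7.865,7.399), heading=315, 4 segment(s) drawn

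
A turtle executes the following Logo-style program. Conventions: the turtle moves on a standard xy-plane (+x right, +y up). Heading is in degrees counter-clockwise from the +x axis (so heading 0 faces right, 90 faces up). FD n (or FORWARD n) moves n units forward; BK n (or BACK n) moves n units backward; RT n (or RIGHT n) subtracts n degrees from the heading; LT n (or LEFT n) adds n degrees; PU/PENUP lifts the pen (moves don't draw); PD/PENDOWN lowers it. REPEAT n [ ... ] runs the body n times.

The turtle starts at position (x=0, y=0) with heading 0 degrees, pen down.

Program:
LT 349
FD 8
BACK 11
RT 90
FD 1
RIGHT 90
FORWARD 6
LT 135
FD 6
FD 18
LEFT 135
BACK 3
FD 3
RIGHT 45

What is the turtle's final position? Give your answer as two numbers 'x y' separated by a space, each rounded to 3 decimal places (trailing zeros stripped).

Executing turtle program step by step:
Start: pos=(0,0), heading=0, pen down
LT 349: heading 0 -> 349
FD 8: (0,0) -> (7.853,-1.526) [heading=349, draw]
BK 11: (7.853,-1.526) -> (-2.945,0.572) [heading=349, draw]
RT 90: heading 349 -> 259
FD 1: (-2.945,0.572) -> (-3.136,-0.409) [heading=259, draw]
RT 90: heading 259 -> 169
FD 6: (-3.136,-0.409) -> (-9.025,0.736) [heading=169, draw]
LT 135: heading 169 -> 304
FD 6: (-9.025,0.736) -> (-5.67,-4.239) [heading=304, draw]
FD 18: (-5.67,-4.239) -> (4.395,-19.161) [heading=304, draw]
LT 135: heading 304 -> 79
BK 3: (4.395,-19.161) -> (3.823,-22.106) [heading=79, draw]
FD 3: (3.823,-22.106) -> (4.395,-19.161) [heading=79, draw]
RT 45: heading 79 -> 34
Final: pos=(4.395,-19.161), heading=34, 8 segment(s) drawn

Answer: 4.395 -19.161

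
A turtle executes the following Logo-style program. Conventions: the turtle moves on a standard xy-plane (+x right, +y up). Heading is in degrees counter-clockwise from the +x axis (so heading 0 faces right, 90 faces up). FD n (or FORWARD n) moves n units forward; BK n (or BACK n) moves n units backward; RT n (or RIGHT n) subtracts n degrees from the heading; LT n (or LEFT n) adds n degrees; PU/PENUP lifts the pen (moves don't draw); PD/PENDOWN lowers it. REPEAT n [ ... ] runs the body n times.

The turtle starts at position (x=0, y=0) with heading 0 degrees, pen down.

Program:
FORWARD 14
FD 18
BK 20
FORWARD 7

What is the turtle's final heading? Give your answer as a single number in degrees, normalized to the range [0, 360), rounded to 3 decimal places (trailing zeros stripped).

Executing turtle program step by step:
Start: pos=(0,0), heading=0, pen down
FD 14: (0,0) -> (14,0) [heading=0, draw]
FD 18: (14,0) -> (32,0) [heading=0, draw]
BK 20: (32,0) -> (12,0) [heading=0, draw]
FD 7: (12,0) -> (19,0) [heading=0, draw]
Final: pos=(19,0), heading=0, 4 segment(s) drawn

Answer: 0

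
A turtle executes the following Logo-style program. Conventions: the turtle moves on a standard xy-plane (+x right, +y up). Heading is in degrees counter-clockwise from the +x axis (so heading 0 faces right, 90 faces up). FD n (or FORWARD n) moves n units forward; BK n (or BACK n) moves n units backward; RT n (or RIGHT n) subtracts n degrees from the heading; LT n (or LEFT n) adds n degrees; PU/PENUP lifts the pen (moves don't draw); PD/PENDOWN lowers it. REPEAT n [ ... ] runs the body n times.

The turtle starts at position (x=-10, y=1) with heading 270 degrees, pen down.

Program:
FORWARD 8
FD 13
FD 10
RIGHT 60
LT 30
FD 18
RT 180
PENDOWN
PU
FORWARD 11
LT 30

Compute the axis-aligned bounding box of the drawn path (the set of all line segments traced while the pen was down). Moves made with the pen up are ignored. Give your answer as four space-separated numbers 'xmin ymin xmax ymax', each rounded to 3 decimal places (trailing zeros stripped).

Executing turtle program step by step:
Start: pos=(-10,1), heading=270, pen down
FD 8: (-10,1) -> (-10,-7) [heading=270, draw]
FD 13: (-10,-7) -> (-10,-20) [heading=270, draw]
FD 10: (-10,-20) -> (-10,-30) [heading=270, draw]
RT 60: heading 270 -> 210
LT 30: heading 210 -> 240
FD 18: (-10,-30) -> (-19,-45.588) [heading=240, draw]
RT 180: heading 240 -> 60
PD: pen down
PU: pen up
FD 11: (-19,-45.588) -> (-13.5,-36.062) [heading=60, move]
LT 30: heading 60 -> 90
Final: pos=(-13.5,-36.062), heading=90, 4 segment(s) drawn

Segment endpoints: x in {-19, -10, -10, -10, -10}, y in {-45.588, -30, -20, -7, 1}
xmin=-19, ymin=-45.588, xmax=-10, ymax=1

Answer: -19 -45.588 -10 1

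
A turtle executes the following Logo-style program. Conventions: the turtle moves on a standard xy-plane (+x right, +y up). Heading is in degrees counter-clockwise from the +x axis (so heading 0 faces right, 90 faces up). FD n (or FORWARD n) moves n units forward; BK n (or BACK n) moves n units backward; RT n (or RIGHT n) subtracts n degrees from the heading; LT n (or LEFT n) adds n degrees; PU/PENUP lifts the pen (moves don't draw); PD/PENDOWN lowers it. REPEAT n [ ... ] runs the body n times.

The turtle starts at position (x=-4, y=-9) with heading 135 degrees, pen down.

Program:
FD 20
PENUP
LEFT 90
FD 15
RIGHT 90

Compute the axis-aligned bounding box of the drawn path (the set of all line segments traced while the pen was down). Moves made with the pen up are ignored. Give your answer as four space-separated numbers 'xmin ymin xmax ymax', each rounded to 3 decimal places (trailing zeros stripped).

Answer: -18.142 -9 -4 5.142

Derivation:
Executing turtle program step by step:
Start: pos=(-4,-9), heading=135, pen down
FD 20: (-4,-9) -> (-18.142,5.142) [heading=135, draw]
PU: pen up
LT 90: heading 135 -> 225
FD 15: (-18.142,5.142) -> (-28.749,-5.464) [heading=225, move]
RT 90: heading 225 -> 135
Final: pos=(-28.749,-5.464), heading=135, 1 segment(s) drawn

Segment endpoints: x in {-18.142, -4}, y in {-9, 5.142}
xmin=-18.142, ymin=-9, xmax=-4, ymax=5.142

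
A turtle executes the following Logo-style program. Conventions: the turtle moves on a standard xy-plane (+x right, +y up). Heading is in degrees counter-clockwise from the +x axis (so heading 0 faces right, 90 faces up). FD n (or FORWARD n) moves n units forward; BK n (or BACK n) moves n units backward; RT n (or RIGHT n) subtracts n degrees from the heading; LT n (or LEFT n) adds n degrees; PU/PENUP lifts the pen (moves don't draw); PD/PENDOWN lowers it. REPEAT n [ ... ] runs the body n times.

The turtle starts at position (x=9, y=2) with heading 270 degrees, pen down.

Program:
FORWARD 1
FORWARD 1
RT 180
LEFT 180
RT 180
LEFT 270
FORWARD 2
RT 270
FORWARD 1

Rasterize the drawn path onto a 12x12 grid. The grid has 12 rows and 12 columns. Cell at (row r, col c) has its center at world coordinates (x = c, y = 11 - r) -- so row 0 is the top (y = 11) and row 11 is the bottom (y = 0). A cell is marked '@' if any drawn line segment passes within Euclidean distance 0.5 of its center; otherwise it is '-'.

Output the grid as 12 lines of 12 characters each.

Answer: ------------
------------
------------
------------
------------
------------
------------
------------
------------
---------@--
---------@-@
---------@@@

Derivation:
Segment 0: (9,2) -> (9,1)
Segment 1: (9,1) -> (9,0)
Segment 2: (9,0) -> (11,-0)
Segment 3: (11,-0) -> (11,1)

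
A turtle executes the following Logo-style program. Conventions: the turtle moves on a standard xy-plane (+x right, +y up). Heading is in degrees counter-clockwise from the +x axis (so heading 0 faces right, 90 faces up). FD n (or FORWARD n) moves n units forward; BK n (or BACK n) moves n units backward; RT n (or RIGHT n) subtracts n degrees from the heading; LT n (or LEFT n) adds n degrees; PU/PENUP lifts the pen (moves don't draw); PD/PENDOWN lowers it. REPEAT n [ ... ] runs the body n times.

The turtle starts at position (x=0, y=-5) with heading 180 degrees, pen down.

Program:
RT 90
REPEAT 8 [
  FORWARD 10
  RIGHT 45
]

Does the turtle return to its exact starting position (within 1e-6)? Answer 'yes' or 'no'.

Executing turtle program step by step:
Start: pos=(0,-5), heading=180, pen down
RT 90: heading 180 -> 90
REPEAT 8 [
  -- iteration 1/8 --
  FD 10: (0,-5) -> (0,5) [heading=90, draw]
  RT 45: heading 90 -> 45
  -- iteration 2/8 --
  FD 10: (0,5) -> (7.071,12.071) [heading=45, draw]
  RT 45: heading 45 -> 0
  -- iteration 3/8 --
  FD 10: (7.071,12.071) -> (17.071,12.071) [heading=0, draw]
  RT 45: heading 0 -> 315
  -- iteration 4/8 --
  FD 10: (17.071,12.071) -> (24.142,5) [heading=315, draw]
  RT 45: heading 315 -> 270
  -- iteration 5/8 --
  FD 10: (24.142,5) -> (24.142,-5) [heading=270, draw]
  RT 45: heading 270 -> 225
  -- iteration 6/8 --
  FD 10: (24.142,-5) -> (17.071,-12.071) [heading=225, draw]
  RT 45: heading 225 -> 180
  -- iteration 7/8 --
  FD 10: (17.071,-12.071) -> (7.071,-12.071) [heading=180, draw]
  RT 45: heading 180 -> 135
  -- iteration 8/8 --
  FD 10: (7.071,-12.071) -> (0,-5) [heading=135, draw]
  RT 45: heading 135 -> 90
]
Final: pos=(0,-5), heading=90, 8 segment(s) drawn

Start position: (0, -5)
Final position: (0, -5)
Distance = 0; < 1e-6 -> CLOSED

Answer: yes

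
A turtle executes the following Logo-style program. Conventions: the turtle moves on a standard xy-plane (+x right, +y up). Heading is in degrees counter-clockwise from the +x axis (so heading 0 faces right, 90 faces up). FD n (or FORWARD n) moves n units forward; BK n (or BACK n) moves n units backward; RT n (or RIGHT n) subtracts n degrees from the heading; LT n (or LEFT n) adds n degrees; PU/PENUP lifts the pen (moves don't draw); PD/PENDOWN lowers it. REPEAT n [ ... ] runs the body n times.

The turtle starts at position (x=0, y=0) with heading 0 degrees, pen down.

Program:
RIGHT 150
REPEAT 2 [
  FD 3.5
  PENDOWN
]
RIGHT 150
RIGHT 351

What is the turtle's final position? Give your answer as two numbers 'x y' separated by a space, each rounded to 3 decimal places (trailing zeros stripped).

Executing turtle program step by step:
Start: pos=(0,0), heading=0, pen down
RT 150: heading 0 -> 210
REPEAT 2 [
  -- iteration 1/2 --
  FD 3.5: (0,0) -> (-3.031,-1.75) [heading=210, draw]
  PD: pen down
  -- iteration 2/2 --
  FD 3.5: (-3.031,-1.75) -> (-6.062,-3.5) [heading=210, draw]
  PD: pen down
]
RT 150: heading 210 -> 60
RT 351: heading 60 -> 69
Final: pos=(-6.062,-3.5), heading=69, 2 segment(s) drawn

Answer: -6.062 -3.5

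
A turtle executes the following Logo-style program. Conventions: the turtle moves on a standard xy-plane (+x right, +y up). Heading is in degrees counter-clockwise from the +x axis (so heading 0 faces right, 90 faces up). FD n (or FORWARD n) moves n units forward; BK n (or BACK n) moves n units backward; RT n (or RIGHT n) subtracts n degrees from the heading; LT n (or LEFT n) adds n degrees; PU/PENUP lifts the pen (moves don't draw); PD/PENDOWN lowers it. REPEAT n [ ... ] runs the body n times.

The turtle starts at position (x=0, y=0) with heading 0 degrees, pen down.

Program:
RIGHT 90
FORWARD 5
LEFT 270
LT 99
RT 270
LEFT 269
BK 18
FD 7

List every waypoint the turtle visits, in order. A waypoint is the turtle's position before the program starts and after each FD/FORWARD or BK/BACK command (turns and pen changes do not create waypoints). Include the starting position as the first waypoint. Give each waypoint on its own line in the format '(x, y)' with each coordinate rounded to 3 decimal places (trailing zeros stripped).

Executing turtle program step by step:
Start: pos=(0,0), heading=0, pen down
RT 90: heading 0 -> 270
FD 5: (0,0) -> (0,-5) [heading=270, draw]
LT 270: heading 270 -> 180
LT 99: heading 180 -> 279
RT 270: heading 279 -> 9
LT 269: heading 9 -> 278
BK 18: (0,-5) -> (-2.505,12.825) [heading=278, draw]
FD 7: (-2.505,12.825) -> (-1.531,5.893) [heading=278, draw]
Final: pos=(-1.531,5.893), heading=278, 3 segment(s) drawn
Waypoints (4 total):
(0, 0)
(0, -5)
(-2.505, 12.825)
(-1.531, 5.893)

Answer: (0, 0)
(0, -5)
(-2.505, 12.825)
(-1.531, 5.893)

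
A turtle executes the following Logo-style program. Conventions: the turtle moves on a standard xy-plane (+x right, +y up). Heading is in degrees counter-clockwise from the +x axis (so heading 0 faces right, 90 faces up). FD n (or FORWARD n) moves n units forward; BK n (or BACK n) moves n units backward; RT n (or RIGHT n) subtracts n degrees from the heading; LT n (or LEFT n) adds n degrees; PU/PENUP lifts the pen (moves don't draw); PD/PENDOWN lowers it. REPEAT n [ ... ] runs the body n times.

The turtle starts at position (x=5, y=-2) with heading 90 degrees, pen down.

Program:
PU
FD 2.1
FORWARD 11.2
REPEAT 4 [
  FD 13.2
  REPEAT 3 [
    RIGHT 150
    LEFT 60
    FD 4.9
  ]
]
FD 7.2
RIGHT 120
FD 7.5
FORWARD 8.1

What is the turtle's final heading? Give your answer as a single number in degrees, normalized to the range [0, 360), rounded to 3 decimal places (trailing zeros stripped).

Answer: 330

Derivation:
Executing turtle program step by step:
Start: pos=(5,-2), heading=90, pen down
PU: pen up
FD 2.1: (5,-2) -> (5,0.1) [heading=90, move]
FD 11.2: (5,0.1) -> (5,11.3) [heading=90, move]
REPEAT 4 [
  -- iteration 1/4 --
  FD 13.2: (5,11.3) -> (5,24.5) [heading=90, move]
  REPEAT 3 [
    -- iteration 1/3 --
    RT 150: heading 90 -> 300
    LT 60: heading 300 -> 0
    FD 4.9: (5,24.5) -> (9.9,24.5) [heading=0, move]
    -- iteration 2/3 --
    RT 150: heading 0 -> 210
    LT 60: heading 210 -> 270
    FD 4.9: (9.9,24.5) -> (9.9,19.6) [heading=270, move]
    -- iteration 3/3 --
    RT 150: heading 270 -> 120
    LT 60: heading 120 -> 180
    FD 4.9: (9.9,19.6) -> (5,19.6) [heading=180, move]
  ]
  -- iteration 2/4 --
  FD 13.2: (5,19.6) -> (-8.2,19.6) [heading=180, move]
  REPEAT 3 [
    -- iteration 1/3 --
    RT 150: heading 180 -> 30
    LT 60: heading 30 -> 90
    FD 4.9: (-8.2,19.6) -> (-8.2,24.5) [heading=90, move]
    -- iteration 2/3 --
    RT 150: heading 90 -> 300
    LT 60: heading 300 -> 0
    FD 4.9: (-8.2,24.5) -> (-3.3,24.5) [heading=0, move]
    -- iteration 3/3 --
    RT 150: heading 0 -> 210
    LT 60: heading 210 -> 270
    FD 4.9: (-3.3,24.5) -> (-3.3,19.6) [heading=270, move]
  ]
  -- iteration 3/4 --
  FD 13.2: (-3.3,19.6) -> (-3.3,6.4) [heading=270, move]
  REPEAT 3 [
    -- iteration 1/3 --
    RT 150: heading 270 -> 120
    LT 60: heading 120 -> 180
    FD 4.9: (-3.3,6.4) -> (-8.2,6.4) [heading=180, move]
    -- iteration 2/3 --
    RT 150: heading 180 -> 30
    LT 60: heading 30 -> 90
    FD 4.9: (-8.2,6.4) -> (-8.2,11.3) [heading=90, move]
    -- iteration 3/3 --
    RT 150: heading 90 -> 300
    LT 60: heading 300 -> 0
    FD 4.9: (-8.2,11.3) -> (-3.3,11.3) [heading=0, move]
  ]
  -- iteration 4/4 --
  FD 13.2: (-3.3,11.3) -> (9.9,11.3) [heading=0, move]
  REPEAT 3 [
    -- iteration 1/3 --
    RT 150: heading 0 -> 210
    LT 60: heading 210 -> 270
    FD 4.9: (9.9,11.3) -> (9.9,6.4) [heading=270, move]
    -- iteration 2/3 --
    RT 150: heading 270 -> 120
    LT 60: heading 120 -> 180
    FD 4.9: (9.9,6.4) -> (5,6.4) [heading=180, move]
    -- iteration 3/3 --
    RT 150: heading 180 -> 30
    LT 60: heading 30 -> 90
    FD 4.9: (5,6.4) -> (5,11.3) [heading=90, move]
  ]
]
FD 7.2: (5,11.3) -> (5,18.5) [heading=90, move]
RT 120: heading 90 -> 330
FD 7.5: (5,18.5) -> (11.495,14.75) [heading=330, move]
FD 8.1: (11.495,14.75) -> (18.51,10.7) [heading=330, move]
Final: pos=(18.51,10.7), heading=330, 0 segment(s) drawn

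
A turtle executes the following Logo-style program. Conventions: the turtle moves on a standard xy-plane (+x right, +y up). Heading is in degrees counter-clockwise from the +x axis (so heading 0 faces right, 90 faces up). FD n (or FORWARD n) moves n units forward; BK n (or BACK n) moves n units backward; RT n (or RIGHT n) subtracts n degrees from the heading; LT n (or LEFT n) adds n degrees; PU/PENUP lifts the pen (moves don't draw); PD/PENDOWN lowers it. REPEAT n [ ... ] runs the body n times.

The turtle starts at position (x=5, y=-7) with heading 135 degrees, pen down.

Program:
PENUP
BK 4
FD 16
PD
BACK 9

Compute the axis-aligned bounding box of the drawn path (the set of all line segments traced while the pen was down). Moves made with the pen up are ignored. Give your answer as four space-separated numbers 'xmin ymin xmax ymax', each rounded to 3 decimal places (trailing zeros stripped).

Answer: -3.485 -4.879 2.879 1.485

Derivation:
Executing turtle program step by step:
Start: pos=(5,-7), heading=135, pen down
PU: pen up
BK 4: (5,-7) -> (7.828,-9.828) [heading=135, move]
FD 16: (7.828,-9.828) -> (-3.485,1.485) [heading=135, move]
PD: pen down
BK 9: (-3.485,1.485) -> (2.879,-4.879) [heading=135, draw]
Final: pos=(2.879,-4.879), heading=135, 1 segment(s) drawn

Segment endpoints: x in {-3.485, 2.879}, y in {-4.879, 1.485}
xmin=-3.485, ymin=-4.879, xmax=2.879, ymax=1.485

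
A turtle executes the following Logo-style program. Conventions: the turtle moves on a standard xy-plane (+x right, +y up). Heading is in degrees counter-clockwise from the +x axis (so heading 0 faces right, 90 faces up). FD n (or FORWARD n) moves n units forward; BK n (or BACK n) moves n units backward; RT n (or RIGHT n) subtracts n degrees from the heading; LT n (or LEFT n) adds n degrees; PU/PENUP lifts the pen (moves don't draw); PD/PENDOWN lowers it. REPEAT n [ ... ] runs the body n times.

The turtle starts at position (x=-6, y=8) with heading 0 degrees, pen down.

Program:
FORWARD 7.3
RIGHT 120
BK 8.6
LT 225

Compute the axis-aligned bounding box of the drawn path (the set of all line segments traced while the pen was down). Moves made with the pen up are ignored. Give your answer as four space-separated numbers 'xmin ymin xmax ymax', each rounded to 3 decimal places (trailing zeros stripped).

Answer: -6 8 5.6 15.448

Derivation:
Executing turtle program step by step:
Start: pos=(-6,8), heading=0, pen down
FD 7.3: (-6,8) -> (1.3,8) [heading=0, draw]
RT 120: heading 0 -> 240
BK 8.6: (1.3,8) -> (5.6,15.448) [heading=240, draw]
LT 225: heading 240 -> 105
Final: pos=(5.6,15.448), heading=105, 2 segment(s) drawn

Segment endpoints: x in {-6, 1.3, 5.6}, y in {8, 15.448}
xmin=-6, ymin=8, xmax=5.6, ymax=15.448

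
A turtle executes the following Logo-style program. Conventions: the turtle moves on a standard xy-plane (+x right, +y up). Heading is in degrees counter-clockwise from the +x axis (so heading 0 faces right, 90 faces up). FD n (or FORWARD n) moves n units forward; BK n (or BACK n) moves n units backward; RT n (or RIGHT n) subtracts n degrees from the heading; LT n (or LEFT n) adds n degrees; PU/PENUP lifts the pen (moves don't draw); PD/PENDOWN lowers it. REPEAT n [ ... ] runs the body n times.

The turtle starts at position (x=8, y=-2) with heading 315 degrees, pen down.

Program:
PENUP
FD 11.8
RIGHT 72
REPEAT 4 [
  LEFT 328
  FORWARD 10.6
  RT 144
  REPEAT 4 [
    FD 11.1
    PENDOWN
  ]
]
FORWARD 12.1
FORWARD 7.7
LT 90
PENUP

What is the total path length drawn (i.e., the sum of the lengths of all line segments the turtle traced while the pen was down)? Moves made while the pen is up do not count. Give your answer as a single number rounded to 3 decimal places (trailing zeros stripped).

Executing turtle program step by step:
Start: pos=(8,-2), heading=315, pen down
PU: pen up
FD 11.8: (8,-2) -> (16.344,-10.344) [heading=315, move]
RT 72: heading 315 -> 243
REPEAT 4 [
  -- iteration 1/4 --
  LT 328: heading 243 -> 211
  FD 10.6: (16.344,-10.344) -> (7.258,-15.803) [heading=211, move]
  RT 144: heading 211 -> 67
  REPEAT 4 [
    -- iteration 1/4 --
    FD 11.1: (7.258,-15.803) -> (11.595,-5.586) [heading=67, move]
    PD: pen down
    -- iteration 2/4 --
    FD 11.1: (11.595,-5.586) -> (15.932,4.632) [heading=67, draw]
    PD: pen down
    -- iteration 3/4 --
    FD 11.1: (15.932,4.632) -> (20.269,14.85) [heading=67, draw]
    PD: pen down
    -- iteration 4/4 --
    FD 11.1: (20.269,14.85) -> (24.606,25.067) [heading=67, draw]
    PD: pen down
  ]
  -- iteration 2/4 --
  LT 328: heading 67 -> 35
  FD 10.6: (24.606,25.067) -> (33.289,31.147) [heading=35, draw]
  RT 144: heading 35 -> 251
  REPEAT 4 [
    -- iteration 1/4 --
    FD 11.1: (33.289,31.147) -> (29.676,20.652) [heading=251, draw]
    PD: pen down
    -- iteration 2/4 --
    FD 11.1: (29.676,20.652) -> (26.062,10.157) [heading=251, draw]
    PD: pen down
    -- iteration 3/4 --
    FD 11.1: (26.062,10.157) -> (22.448,-0.339) [heading=251, draw]
    PD: pen down
    -- iteration 4/4 --
    FD 11.1: (22.448,-0.339) -> (18.834,-10.834) [heading=251, draw]
    PD: pen down
  ]
  -- iteration 3/4 --
  LT 328: heading 251 -> 219
  FD 10.6: (18.834,-10.834) -> (10.596,-17.505) [heading=219, draw]
  RT 144: heading 219 -> 75
  REPEAT 4 [
    -- iteration 1/4 --
    FD 11.1: (10.596,-17.505) -> (13.469,-6.783) [heading=75, draw]
    PD: pen down
    -- iteration 2/4 --
    FD 11.1: (13.469,-6.783) -> (16.342,3.939) [heading=75, draw]
    PD: pen down
    -- iteration 3/4 --
    FD 11.1: (16.342,3.939) -> (19.215,14.661) [heading=75, draw]
    PD: pen down
    -- iteration 4/4 --
    FD 11.1: (19.215,14.661) -> (22.088,25.382) [heading=75, draw]
    PD: pen down
  ]
  -- iteration 4/4 --
  LT 328: heading 75 -> 43
  FD 10.6: (22.088,25.382) -> (29.84,32.612) [heading=43, draw]
  RT 144: heading 43 -> 259
  REPEAT 4 [
    -- iteration 1/4 --
    FD 11.1: (29.84,32.612) -> (27.722,21.715) [heading=259, draw]
    PD: pen down
    -- iteration 2/4 --
    FD 11.1: (27.722,21.715) -> (25.604,10.819) [heading=259, draw]
    PD: pen down
    -- iteration 3/4 --
    FD 11.1: (25.604,10.819) -> (23.486,-0.077) [heading=259, draw]
    PD: pen down
    -- iteration 4/4 --
    FD 11.1: (23.486,-0.077) -> (21.368,-10.973) [heading=259, draw]
    PD: pen down
  ]
]
FD 12.1: (21.368,-10.973) -> (19.06,-22.85) [heading=259, draw]
FD 7.7: (19.06,-22.85) -> (17.59,-30.409) [heading=259, draw]
LT 90: heading 259 -> 349
PU: pen up
Final: pos=(17.59,-30.409), heading=349, 20 segment(s) drawn

Segment lengths:
  seg 1: (11.595,-5.586) -> (15.932,4.632), length = 11.1
  seg 2: (15.932,4.632) -> (20.269,14.85), length = 11.1
  seg 3: (20.269,14.85) -> (24.606,25.067), length = 11.1
  seg 4: (24.606,25.067) -> (33.289,31.147), length = 10.6
  seg 5: (33.289,31.147) -> (29.676,20.652), length = 11.1
  seg 6: (29.676,20.652) -> (26.062,10.157), length = 11.1
  seg 7: (26.062,10.157) -> (22.448,-0.339), length = 11.1
  seg 8: (22.448,-0.339) -> (18.834,-10.834), length = 11.1
  seg 9: (18.834,-10.834) -> (10.596,-17.505), length = 10.6
  seg 10: (10.596,-17.505) -> (13.469,-6.783), length = 11.1
  seg 11: (13.469,-6.783) -> (16.342,3.939), length = 11.1
  seg 12: (16.342,3.939) -> (19.215,14.661), length = 11.1
  seg 13: (19.215,14.661) -> (22.088,25.382), length = 11.1
  seg 14: (22.088,25.382) -> (29.84,32.612), length = 10.6
  seg 15: (29.84,32.612) -> (27.722,21.715), length = 11.1
  seg 16: (27.722,21.715) -> (25.604,10.819), length = 11.1
  seg 17: (25.604,10.819) -> (23.486,-0.077), length = 11.1
  seg 18: (23.486,-0.077) -> (21.368,-10.973), length = 11.1
  seg 19: (21.368,-10.973) -> (19.06,-22.85), length = 12.1
  seg 20: (19.06,-22.85) -> (17.59,-30.409), length = 7.7
Total = 218.1

Answer: 218.1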